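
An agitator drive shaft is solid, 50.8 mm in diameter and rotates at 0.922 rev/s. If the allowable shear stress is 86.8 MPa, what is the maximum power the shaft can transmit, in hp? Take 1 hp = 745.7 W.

17.4 hp

J = πd⁴/32 = π(0.0508)⁴/32 = 6.538×10^-7 m⁴.
T_max = τ_allow·J/r = 8.68×10^7 × 6.538×10^-7 / 0.0254 = 2234 N·m.
ω = 2π·0.922 = 5.793 rad/s, so P_max = T_max·ω = 1.294×10^4 W.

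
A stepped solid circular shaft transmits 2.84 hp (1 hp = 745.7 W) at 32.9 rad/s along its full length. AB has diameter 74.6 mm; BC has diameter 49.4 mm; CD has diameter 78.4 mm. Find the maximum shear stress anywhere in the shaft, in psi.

394 psi

ω = 32.9 rad/s, so T = P/ω = 2.84×745.7 / 32.90 = 64.37 N·m.
Under the same torque, τ_max = 16T/(πd³) is largest where d is smallest — segment BC (d = 49.4 mm).
τ_max = 16·64.37/(π·(0.0494)³) = 2.719×10^6 Pa.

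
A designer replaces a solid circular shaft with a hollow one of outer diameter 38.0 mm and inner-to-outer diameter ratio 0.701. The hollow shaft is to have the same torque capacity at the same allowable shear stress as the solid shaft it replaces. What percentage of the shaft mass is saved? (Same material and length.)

Equal τ_max and T ⇒ the solid shaft needs d_s³ = d_o³(1−k⁴), so d_s = 38.0·(1−0.701⁴)^(1/3) = 34.66 mm.
Area ratio A_h/A_s = d_o²(1−k²)/d_s² = (1−k²)/(1−k⁴)^(2/3) = 0.6115.
Mass saving = 1 − 0.6115 = 38.9 %.

38.9 %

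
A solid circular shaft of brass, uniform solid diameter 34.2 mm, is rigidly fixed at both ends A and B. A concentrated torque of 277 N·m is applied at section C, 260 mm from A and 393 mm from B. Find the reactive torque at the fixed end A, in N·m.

With uniform GJ and both ends fixed, compatibility θ_AC = θ_CB gives T_A·a = T_B·b, together with T_A + T_B = T₀.
T_A = T₀·b/(a+b) = 277.0·393/653.0 = 166.7 N·m; T_B = 110.3 N·m.

167 N·m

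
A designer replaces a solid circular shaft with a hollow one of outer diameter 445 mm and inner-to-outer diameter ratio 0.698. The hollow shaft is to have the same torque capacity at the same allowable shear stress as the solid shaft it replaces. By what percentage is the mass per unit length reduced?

Equal τ_max and T ⇒ the solid shaft needs d_s³ = d_o³(1−k⁴), so d_s = 445·(1−0.698⁴)^(1/3) = 406.6 mm.
Area ratio A_h/A_s = d_o²(1−k²)/d_s² = (1−k²)/(1−k⁴)^(2/3) = 0.6143.
Mass saving = 1 − 0.6143 = 38.6 %.

38.6 %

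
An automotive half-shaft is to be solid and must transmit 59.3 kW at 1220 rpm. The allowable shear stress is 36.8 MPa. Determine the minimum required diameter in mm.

40.0 mm

ω = 2π·1220/60 = 127.8 rad/s, so T = P/ω = 59.3×10³ / 127.8 = 464.2 N·m.
For a solid shaft τ_max = 16T/(πd³), so d = (16T/(π τ_allow))^(1/3) = (16·464.2/(π·3.68×10^7))^(1/3) = 0.04005 m.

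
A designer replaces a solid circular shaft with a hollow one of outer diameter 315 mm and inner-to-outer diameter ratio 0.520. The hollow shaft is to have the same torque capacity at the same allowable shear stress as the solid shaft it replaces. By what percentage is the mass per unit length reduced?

Equal τ_max and T ⇒ the solid shaft needs d_s³ = d_o³(1−k⁴), so d_s = 315·(1−0.520⁴)^(1/3) = 307.1 mm.
Area ratio A_h/A_s = d_o²(1−k²)/d_s² = (1−k²)/(1−k⁴)^(2/3) = 0.7675.
Mass saving = 1 − 0.7675 = 23.3 %.

23.3 %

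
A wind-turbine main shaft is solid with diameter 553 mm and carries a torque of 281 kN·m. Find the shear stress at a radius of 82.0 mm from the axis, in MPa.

J = πd⁴/32 = π(0.553)⁴/32 = 9.181×10^-3 m⁴.
Shear stress varies linearly with radius: τ = T·r/J = 281000 × 0.0820 / 9.181×10^-3 = 2.510×10^6 Pa.

2.51 MPa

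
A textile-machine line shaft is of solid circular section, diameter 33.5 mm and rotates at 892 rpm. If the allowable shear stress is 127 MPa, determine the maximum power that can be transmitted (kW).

87.6 kW

J = πd⁴/32 = π(0.0335)⁴/32 = 1.236×10^-7 m⁴.
T_max = τ_allow·J/r = 1.27×10^8 × 1.236×10^-7 / 0.0168 = 937.5 N·m.
ω = 2π·892/60 = 93.41 rad/s, so P_max = T_max·ω = 8.757×10^4 W.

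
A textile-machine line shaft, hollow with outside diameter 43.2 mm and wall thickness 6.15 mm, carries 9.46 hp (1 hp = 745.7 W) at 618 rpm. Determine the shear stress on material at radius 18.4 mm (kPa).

7950 kPa

ω = 2π·618/60 = 64.72 rad/s, so T = P/ω = 9.46×745.7 / 64.72 = 109.0 N·m.
J = π(d_o⁴ − d_i⁴)/32 = π(0.0432⁴ − 0.0309⁴)/32 = 2.524×10^-7 m⁴.
Shear stress varies linearly with radius: τ = T·r/J = 109.0 × 0.0184 / 2.524×10^-7 = 7.946×10^6 Pa.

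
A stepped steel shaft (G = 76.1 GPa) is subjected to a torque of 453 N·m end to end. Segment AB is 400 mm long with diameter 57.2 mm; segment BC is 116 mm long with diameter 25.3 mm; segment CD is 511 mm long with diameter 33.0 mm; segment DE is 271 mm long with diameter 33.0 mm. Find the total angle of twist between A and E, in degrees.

J_AB = π(0.0572)⁴/32 = 1.05×10^-6 m⁴; J_BC = π(0.0253)⁴/32 = 4.02×10^-8 m⁴; J_CD = π(0.0330)⁴/32 = 1.16×10^-7 m⁴; J_DE = π(0.0330)⁴/32 = 1.16×10^-7 m⁴.
θ = (T/G)·Σ L_i/J_i = (453.0/76.1×10⁹)·(0.400/1.05×10^-6 + 0.116/4.02×10^-8 + 0.511/1.16×10^-7 + 0.271/1.16×10^-7) = 0.05941 rad.

3.40°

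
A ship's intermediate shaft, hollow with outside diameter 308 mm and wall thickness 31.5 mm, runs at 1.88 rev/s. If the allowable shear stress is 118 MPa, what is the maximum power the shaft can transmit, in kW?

J = π(d_o⁴ − d_i⁴)/32 = π(0.308⁴ − 0.245⁴)/32 = 5.298×10^-4 m⁴.
T_max = τ_allow·J/r = 1.18×10^8 × 5.298×10^-4 / 0.154 = 405900 N·m.
ω = 2π·1.88 = 11.81 rad/s, so P_max = T_max·ω = 4.795×10^6 W.

4790 kW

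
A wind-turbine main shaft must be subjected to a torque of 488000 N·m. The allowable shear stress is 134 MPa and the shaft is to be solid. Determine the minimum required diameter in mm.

265 mm

For a solid shaft τ_max = 16T/(πd³), so d = (16T/(π τ_allow))^(1/3) = (16·488000/(π·1.34×10^8))^(1/3) = 0.2647 m.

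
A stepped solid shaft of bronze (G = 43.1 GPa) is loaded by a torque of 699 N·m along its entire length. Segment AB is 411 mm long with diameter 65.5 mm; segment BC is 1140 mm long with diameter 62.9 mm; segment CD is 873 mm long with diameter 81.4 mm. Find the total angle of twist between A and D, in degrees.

1.09°

J_AB = π(0.0655)⁴/32 = 1.81×10^-6 m⁴; J_BC = π(0.0629)⁴/32 = 1.54×10^-6 m⁴; J_CD = π(0.0814)⁴/32 = 4.31×10^-6 m⁴.
θ = (T/G)·Σ L_i/J_i = (699.0/43.1×10⁹)·(0.411/1.81×10^-6 + 1.14/1.54×10^-6 + 0.873/4.31×10^-6) = 0.01900 rad.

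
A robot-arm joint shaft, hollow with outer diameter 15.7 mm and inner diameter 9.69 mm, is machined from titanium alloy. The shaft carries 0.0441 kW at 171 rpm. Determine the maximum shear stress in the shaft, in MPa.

ω = 2π·171/60 = 17.91 rad/s, so T = P/ω = 0.0441×10³ / 17.91 = 2.463 N·m.
J = π(d_o⁴ − d_i⁴)/32 = π(0.0157⁴ − 0.00969⁴)/32 = 5.099×10^-9 m⁴.
τ_max = T·r/J = 2.463 × 0.00785 / 5.099×10^-9 = 3.791×10^6 Pa.

3.79 MPa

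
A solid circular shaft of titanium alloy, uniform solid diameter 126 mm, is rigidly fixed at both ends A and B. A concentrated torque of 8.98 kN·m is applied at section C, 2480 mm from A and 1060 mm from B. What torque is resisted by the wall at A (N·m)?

2690 N·m

With uniform GJ and both ends fixed, compatibility θ_AC = θ_CB gives T_A·a = T_B·b, together with T_A + T_B = T₀.
T_A = T₀·b/(a+b) = 8980·1060/3540 = 2689 N·m; T_B = 6291 N·m.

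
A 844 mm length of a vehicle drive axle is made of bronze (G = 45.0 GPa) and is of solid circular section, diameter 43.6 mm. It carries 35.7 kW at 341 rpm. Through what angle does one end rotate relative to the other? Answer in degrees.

ω = 2π·341/60 = 35.71 rad/s, so T = P/ω = 35.7×10³ / 35.71 = 999.7 N·m.
J = πd⁴/32 = π(0.0436)⁴/32 = 3.548×10^-7 m⁴.
θ = T·L/(G·J) = 999.7 × 0.844 / (45.0×10⁹ × 3.548×10^-7) = 0.05285 rad.

3.03°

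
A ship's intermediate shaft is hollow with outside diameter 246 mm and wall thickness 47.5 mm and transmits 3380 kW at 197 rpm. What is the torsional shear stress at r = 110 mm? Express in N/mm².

ω = 2π·197/60 = 20.63 rad/s, so T = P/ω = 3380×10³ / 20.63 = 163800 N·m.
J = π(d_o⁴ − d_i⁴)/32 = π(0.246⁴ − 0.151⁴)/32 = 3.085×10^-4 m⁴.
Shear stress varies linearly with radius: τ = T·r/J = 163800 × 0.110 / 3.085×10^-4 = 5.842×10^7 Pa.

58.4 N/mm²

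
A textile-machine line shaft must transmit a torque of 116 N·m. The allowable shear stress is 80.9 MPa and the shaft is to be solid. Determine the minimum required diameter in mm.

19.4 mm

For a solid shaft τ_max = 16T/(πd³), so d = (16T/(π τ_allow))^(1/3) = (16·116.0/(π·8.09×10^7))^(1/3) = 0.01940 m.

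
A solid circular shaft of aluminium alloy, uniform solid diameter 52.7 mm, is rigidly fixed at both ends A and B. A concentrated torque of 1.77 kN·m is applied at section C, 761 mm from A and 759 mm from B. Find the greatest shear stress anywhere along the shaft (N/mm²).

With uniform GJ and both ends fixed, compatibility θ_AC = θ_CB gives T_A·a = T_B·b, together with T_A + T_B = T₀.
T_A = T₀·b/(a+b) = 1770·759/1520 = 883.8 N·m; T_B = 886.2 N·m.
τ in each portion: τ_AC = 3.08×10^7 Pa, τ_CB = 3.08×10^7 Pa; maximum is in CB.
τ_max = T_CB·r/J = 886.2·0.0264/7.57×10^-7 = 3.084×10^7 Pa.

30.8 N/mm²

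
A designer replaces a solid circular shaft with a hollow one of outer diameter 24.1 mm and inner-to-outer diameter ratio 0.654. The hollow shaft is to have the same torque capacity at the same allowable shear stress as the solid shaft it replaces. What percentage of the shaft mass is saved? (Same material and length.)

34.5 %

Equal τ_max and T ⇒ the solid shaft needs d_s³ = d_o³(1−k⁴), so d_s = 24.1·(1−0.654⁴)^(1/3) = 22.53 mm.
Area ratio A_h/A_s = d_o²(1−k²)/d_s² = (1−k²)/(1−k⁴)^(2/3) = 0.6548.
Mass saving = 1 − 0.6548 = 34.5 %.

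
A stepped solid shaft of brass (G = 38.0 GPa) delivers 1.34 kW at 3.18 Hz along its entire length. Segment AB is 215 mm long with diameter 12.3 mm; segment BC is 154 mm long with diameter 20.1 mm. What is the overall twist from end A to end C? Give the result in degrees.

ω = 2π·3.18 = 19.98 rad/s, so T = P/ω = 1.34×10³ / 19.98 = 67.07 N·m.
J_AB = π(0.0123)⁴/32 = 2.25×10^-9 m⁴; J_BC = π(0.0201)⁴/32 = 1.60×10^-8 m⁴.
θ = (T/G)·Σ L_i/J_i = (67.07/38.0×10⁹)·(0.215/2.25×10^-9 + 0.154/1.60×10^-8) = 0.1858 rad.

10.6°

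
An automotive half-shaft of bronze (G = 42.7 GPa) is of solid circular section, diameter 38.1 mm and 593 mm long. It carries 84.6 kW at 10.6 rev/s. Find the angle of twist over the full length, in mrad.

85.3 mrad

ω = 2π·10.6 = 66.60 rad/s, so T = P/ω = 84.6×10³ / 66.60 = 1270 N·m.
J = πd⁴/32 = π(0.0381)⁴/32 = 2.069×10^-7 m⁴.
θ = T·L/(G·J) = 1270 × 0.593 / (42.7×10⁹ × 2.069×10^-7) = 0.08527 rad.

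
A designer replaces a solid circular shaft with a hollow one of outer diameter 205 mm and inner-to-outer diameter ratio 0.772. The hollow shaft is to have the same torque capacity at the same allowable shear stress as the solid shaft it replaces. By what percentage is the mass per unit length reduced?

Equal τ_max and T ⇒ the solid shaft needs d_s³ = d_o³(1−k⁴), so d_s = 205·(1−0.772⁴)^(1/3) = 177.1 mm.
Area ratio A_h/A_s = d_o²(1−k²)/d_s² = (1−k²)/(1−k⁴)^(2/3) = 0.5413.
Mass saving = 1 − 0.5413 = 45.9 %.

45.9 %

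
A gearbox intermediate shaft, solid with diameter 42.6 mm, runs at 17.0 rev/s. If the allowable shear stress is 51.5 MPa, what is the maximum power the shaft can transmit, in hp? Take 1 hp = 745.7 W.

J = πd⁴/32 = π(0.0426)⁴/32 = 3.233×10^-7 m⁴.
T_max = τ_allow·J/r = 5.15×10^7 × 3.233×10^-7 / 0.0213 = 781.7 N·m.
ω = 2π·17.0 = 106.8 rad/s, so P_max = T_max·ω = 8.350×10^4 W.

112 hp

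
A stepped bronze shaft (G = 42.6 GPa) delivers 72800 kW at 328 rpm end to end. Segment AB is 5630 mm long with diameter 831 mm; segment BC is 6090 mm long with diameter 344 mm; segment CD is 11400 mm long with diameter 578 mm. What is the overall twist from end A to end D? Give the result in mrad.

ω = 2π·328/60 = 34.35 rad/s, so T = P/ω = 72800×10³ / 34.35 = 2.119e6 N·m.
J_AB = π(0.831)⁴/32 = 0.0468 m⁴; J_BC = π(0.344)⁴/32 = 1.37×10^-3 m⁴; J_CD = π(0.578)⁴/32 = 0.0110 m⁴.
θ = (T/G)·Σ L_i/J_i = (2.119e6/42.6×10⁹)·(5.63/0.0468 + 6.09/1.37×10^-3 + 11.4/0.0110) = 0.2781 rad.

278 mrad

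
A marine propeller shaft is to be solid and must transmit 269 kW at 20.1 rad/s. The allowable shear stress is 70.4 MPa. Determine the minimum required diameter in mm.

98.9 mm

ω = 20.1 rad/s, so T = P/ω = 269×10³ / 20.10 = 13380 N·m.
For a solid shaft τ_max = 16T/(πd³), so d = (16T/(π τ_allow))^(1/3) = (16·13380/(π·7.04×10^7))^(1/3) = 0.09893 m.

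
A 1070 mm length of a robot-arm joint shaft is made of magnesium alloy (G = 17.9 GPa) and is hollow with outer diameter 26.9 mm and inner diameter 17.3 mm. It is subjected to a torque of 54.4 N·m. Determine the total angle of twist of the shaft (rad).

0.0763 rad

J = π(d_o⁴ − d_i⁴)/32 = π(0.0269⁴ − 0.0173⁴)/32 = 4.261×10^-8 m⁴.
θ = T·L/(G·J) = 54.40 × 1.07 / (17.9×10⁹ × 4.261×10^-8) = 0.07631 rad.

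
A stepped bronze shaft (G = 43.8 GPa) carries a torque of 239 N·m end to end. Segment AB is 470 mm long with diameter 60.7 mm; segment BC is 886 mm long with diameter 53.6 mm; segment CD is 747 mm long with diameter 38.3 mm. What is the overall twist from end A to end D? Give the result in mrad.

J_AB = π(0.0607)⁴/32 = 1.33×10^-6 m⁴; J_BC = π(0.0536)⁴/32 = 8.10×10^-7 m⁴; J_CD = π(0.0383)⁴/32 = 2.11×10^-7 m⁴.
θ = (T/G)·Σ L_i/J_i = (239.0/43.8×10⁹)·(0.470/1.33×10^-6 + 0.886/8.10×10^-7 + 0.747/2.11×10^-7) = 0.02719 rad.

27.2 mrad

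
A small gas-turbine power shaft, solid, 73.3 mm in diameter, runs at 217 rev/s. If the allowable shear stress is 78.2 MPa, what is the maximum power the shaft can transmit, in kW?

8240 kW

J = πd⁴/32 = π(0.0733)⁴/32 = 2.834×10^-6 m⁴.
T_max = τ_allow·J/r = 7.82×10^7 × 2.834×10^-6 / 0.0367 = 6047 N·m.
ω = 2π·217 = 1363 rad/s, so P_max = T_max·ω = 8.245×10^6 W.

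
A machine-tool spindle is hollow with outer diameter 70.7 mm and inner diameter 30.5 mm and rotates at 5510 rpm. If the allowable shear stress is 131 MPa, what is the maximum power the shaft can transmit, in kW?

5060 kW

J = π(d_o⁴ − d_i⁴)/32 = π(0.0707⁴ − 0.0305⁴)/32 = 2.368×10^-6 m⁴.
T_max = τ_allow·J/r = 1.31×10^8 × 2.368×10^-6 / 0.0353 = 8775 N·m.
ω = 2π·5510/60 = 577.0 rad/s, so P_max = T_max·ω = 5.063×10^6 W.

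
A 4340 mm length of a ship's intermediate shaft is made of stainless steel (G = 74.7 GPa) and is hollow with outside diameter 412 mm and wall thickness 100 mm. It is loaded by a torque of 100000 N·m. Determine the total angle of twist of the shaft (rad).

0.00221 rad

J = π(d_o⁴ − d_i⁴)/32 = π(0.412⁴ − 0.212⁴)/32 = 2.630×10^-3 m⁴.
θ = T·L/(G·J) = 100000 × 4.34 / (74.7×10⁹ × 2.630×10^-3) = 2.209×10^-3 rad.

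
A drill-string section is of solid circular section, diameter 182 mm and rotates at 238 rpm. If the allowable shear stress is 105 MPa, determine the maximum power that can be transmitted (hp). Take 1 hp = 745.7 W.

4150 hp

J = πd⁴/32 = π(0.182)⁴/32 = 1.077×10^-4 m⁴.
T_max = τ_allow·J/r = 1.05×10^8 × 1.077×10^-4 / 0.0910 = 124300 N·m.
ω = 2π·238/60 = 24.92 rad/s, so P_max = T_max·ω = 3.098×10^6 W.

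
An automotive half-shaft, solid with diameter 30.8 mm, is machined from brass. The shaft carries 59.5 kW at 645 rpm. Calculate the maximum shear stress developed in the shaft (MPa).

ω = 2π·645/60 = 67.54 rad/s, so T = P/ω = 59.5×10³ / 67.54 = 880.9 N·m.
J = πd⁴/32 = π(0.0308)⁴/32 = 8.835×10^-8 m⁴.
τ_max = T·r/J = 880.9 × 0.0154 / 8.835×10^-8 = 1.535×10^8 Pa.

154 MPa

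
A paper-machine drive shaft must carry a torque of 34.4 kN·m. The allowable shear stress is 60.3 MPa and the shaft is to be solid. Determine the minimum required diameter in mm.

143 mm

For a solid shaft τ_max = 16T/(πd³), so d = (16T/(π τ_allow))^(1/3) = (16·34400/(π·6.03×10^7))^(1/3) = 0.1427 m.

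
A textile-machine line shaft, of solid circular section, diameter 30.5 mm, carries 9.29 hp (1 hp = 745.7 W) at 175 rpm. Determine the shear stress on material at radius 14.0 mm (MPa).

ω = 2π·175/60 = 18.33 rad/s, so T = P/ω = 9.29×745.7 / 18.33 = 378.0 N·m.
J = πd⁴/32 = π(0.0305)⁴/32 = 8.496×10^-8 m⁴.
Shear stress varies linearly with radius: τ = T·r/J = 378.0 × 0.0140 / 8.496×10^-8 = 6.229×10^7 Pa.

62.3 MPa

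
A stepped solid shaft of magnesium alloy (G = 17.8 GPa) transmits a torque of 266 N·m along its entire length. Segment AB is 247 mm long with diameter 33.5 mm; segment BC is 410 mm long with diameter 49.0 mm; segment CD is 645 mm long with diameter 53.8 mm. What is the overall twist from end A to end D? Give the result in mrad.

52.4 mrad

J_AB = π(0.0335)⁴/32 = 1.24×10^-7 m⁴; J_BC = π(0.0490)⁴/32 = 5.66×10^-7 m⁴; J_CD = π(0.0538)⁴/32 = 8.22×10^-7 m⁴.
θ = (T/G)·Σ L_i/J_i = (266.0/17.8×10⁹)·(0.247/1.24×10^-7 + 0.410/5.66×10^-7 + 0.645/8.22×10^-7) = 0.05240 rad.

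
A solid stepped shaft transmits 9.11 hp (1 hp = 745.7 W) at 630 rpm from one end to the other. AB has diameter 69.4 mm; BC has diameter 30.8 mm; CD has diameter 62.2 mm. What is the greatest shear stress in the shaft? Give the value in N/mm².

ω = 2π·630/60 = 65.97 rad/s, so T = P/ω = 9.11×745.7 / 65.97 = 103.0 N·m.
Under the same torque, τ_max = 16T/(πd³) is largest where d is smallest — segment BC (d = 30.8 mm).
τ_max = 16·103.0/(π·(0.0308)³) = 1.795×10^7 Pa.

17.9 N/mm²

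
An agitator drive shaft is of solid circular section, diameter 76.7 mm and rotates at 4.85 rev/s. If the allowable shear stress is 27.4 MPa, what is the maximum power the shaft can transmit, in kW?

J = πd⁴/32 = π(0.0767)⁴/32 = 3.398×10^-6 m⁴.
T_max = τ_allow·J/r = 2.74×10^7 × 3.398×10^-6 / 0.0384 = 2428 N·m.
ω = 2π·4.85 = 30.47 rad/s, so P_max = T_max·ω = 7.398×10^4 W.

74.0 kW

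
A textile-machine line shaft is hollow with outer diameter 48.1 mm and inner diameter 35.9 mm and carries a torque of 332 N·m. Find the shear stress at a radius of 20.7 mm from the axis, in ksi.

J = π(d_o⁴ − d_i⁴)/32 = π(0.0481⁴ − 0.0359⁴)/32 = 3.624×10^-7 m⁴.
Shear stress varies linearly with radius: τ = T·r/J = 332.0 × 0.0207 / 3.624×10^-7 = 1.896×10^7 Pa.

2.75 ksi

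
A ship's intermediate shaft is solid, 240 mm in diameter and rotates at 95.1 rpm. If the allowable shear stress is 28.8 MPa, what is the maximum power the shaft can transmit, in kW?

779 kW

J = πd⁴/32 = π(0.240)⁴/32 = 3.257×10^-4 m⁴.
T_max = τ_allow·J/r = 2.88×10^7 × 3.257×10^-4 / 0.120 = 78170 N·m.
ω = 2π·95.1/60 = 9.959 rad/s, so P_max = T_max·ω = 7.785×10^5 W.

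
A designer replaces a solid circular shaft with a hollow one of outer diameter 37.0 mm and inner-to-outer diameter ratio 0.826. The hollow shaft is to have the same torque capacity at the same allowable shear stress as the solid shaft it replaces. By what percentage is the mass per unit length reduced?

Equal τ_max and T ⇒ the solid shaft needs d_s³ = d_o³(1−k⁴), so d_s = 37.0·(1−0.826⁴)^(1/3) = 30.03 mm.
Area ratio A_h/A_s = d_o²(1−k²)/d_s² = (1−k²)/(1−k⁴)^(2/3) = 0.4824.
Mass saving = 1 − 0.4824 = 51.8 %.

51.8 %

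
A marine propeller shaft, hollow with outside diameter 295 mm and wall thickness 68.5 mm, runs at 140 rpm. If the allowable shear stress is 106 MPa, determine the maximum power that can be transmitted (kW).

7190 kW

J = π(d_o⁴ − d_i⁴)/32 = π(0.295⁴ − 0.158⁴)/32 = 6.823×10^-4 m⁴.
T_max = τ_allow·J/r = 1.06×10^8 × 6.823×10^-4 / 0.147 = 490400 N·m.
ω = 2π·140/60 = 14.66 rad/s, so P_max = T_max·ω = 7.189×10^6 W.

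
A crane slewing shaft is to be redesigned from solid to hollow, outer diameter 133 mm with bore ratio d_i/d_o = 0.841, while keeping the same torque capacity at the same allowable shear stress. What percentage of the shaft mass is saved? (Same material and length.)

Equal τ_max and T ⇒ the solid shaft needs d_s³ = d_o³(1−k⁴), so d_s = 133·(1−0.841⁴)^(1/3) = 105.5 mm.
Area ratio A_h/A_s = d_o²(1−k²)/d_s² = (1−k²)/(1−k⁴)^(2/3) = 0.4648.
Mass saving = 1 − 0.4648 = 53.5 %.

53.5 %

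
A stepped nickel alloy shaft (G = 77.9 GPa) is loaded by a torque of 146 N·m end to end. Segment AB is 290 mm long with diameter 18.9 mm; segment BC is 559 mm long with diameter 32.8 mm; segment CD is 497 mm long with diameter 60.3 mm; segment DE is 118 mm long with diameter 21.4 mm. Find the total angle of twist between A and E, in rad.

J_AB = π(0.0189)⁴/32 = 1.25×10^-8 m⁴; J_BC = π(0.0328)⁴/32 = 1.14×10^-7 m⁴; J_CD = π(0.0603)⁴/32 = 1.30×10^-6 m⁴; J_DE = π(0.0214)⁴/32 = 2.06×10^-8 m⁴.
θ = (T/G)·Σ L_i/J_i = (146.0/77.9×10⁹)·(0.290/1.25×10^-8 + 0.559/1.14×10^-7 + 0.497/1.30×10^-6 + 0.118/2.06×10^-8) = 0.06407 rad.

0.0641 rad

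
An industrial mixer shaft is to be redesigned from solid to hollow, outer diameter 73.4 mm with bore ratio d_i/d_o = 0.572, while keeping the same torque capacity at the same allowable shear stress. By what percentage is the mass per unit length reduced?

Equal τ_max and T ⇒ the solid shaft needs d_s³ = d_o³(1−k⁴), so d_s = 73.4·(1−0.572⁴)^(1/3) = 70.68 mm.
Area ratio A_h/A_s = d_o²(1−k²)/d_s² = (1−k²)/(1−k⁴)^(2/3) = 0.7256.
Mass saving = 1 − 0.7256 = 27.4 %.

27.4 %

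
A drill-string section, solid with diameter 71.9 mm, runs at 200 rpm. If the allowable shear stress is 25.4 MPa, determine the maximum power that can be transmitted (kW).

38.8 kW

J = πd⁴/32 = π(0.0719)⁴/32 = 2.624×10^-6 m⁴.
T_max = τ_allow·J/r = 2.54×10^7 × 2.624×10^-6 / 0.0360 = 1854 N·m.
ω = 2π·200/60 = 20.94 rad/s, so P_max = T_max·ω = 3.882×10^4 W.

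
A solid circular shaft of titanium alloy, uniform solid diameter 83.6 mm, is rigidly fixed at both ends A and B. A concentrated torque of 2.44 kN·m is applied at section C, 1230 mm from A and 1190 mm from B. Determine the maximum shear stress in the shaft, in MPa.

With uniform GJ and both ends fixed, compatibility θ_AC = θ_CB gives T_A·a = T_B·b, together with T_A + T_B = T₀.
T_A = T₀·b/(a+b) = 2440·1190/2420 = 1200 N·m; T_B = 1240 N·m.
τ in each portion: τ_AC = 1.05×10^7 Pa, τ_CB = 1.08×10^7 Pa; maximum is in CB.
τ_max = T_CB·r/J = 1240·0.0418/4.80×10^-6 = 1.081×10^7 Pa.

10.8 MPa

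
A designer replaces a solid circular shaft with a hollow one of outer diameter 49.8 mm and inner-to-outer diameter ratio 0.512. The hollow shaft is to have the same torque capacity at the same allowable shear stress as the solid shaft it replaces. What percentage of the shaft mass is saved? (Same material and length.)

Equal τ_max and T ⇒ the solid shaft needs d_s³ = d_o³(1−k⁴), so d_s = 49.8·(1−0.512⁴)^(1/3) = 48.63 mm.
Area ratio A_h/A_s = d_o²(1−k²)/d_s² = (1−k²)/(1−k⁴)^(2/3) = 0.7737.
Mass saving = 1 − 0.7737 = 22.6 %.

22.6 %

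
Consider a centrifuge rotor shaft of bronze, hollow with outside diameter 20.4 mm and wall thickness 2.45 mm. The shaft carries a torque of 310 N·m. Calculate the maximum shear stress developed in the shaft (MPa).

279 MPa

J = π(d_o⁴ − d_i⁴)/32 = π(0.0204⁴ − 0.0155⁴)/32 = 1.134×10^-8 m⁴.
τ_max = T·r/J = 310.0 × 0.0102 / 1.134×10^-8 = 2.789×10^8 Pa.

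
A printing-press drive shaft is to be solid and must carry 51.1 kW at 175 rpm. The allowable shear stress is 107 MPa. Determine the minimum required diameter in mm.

51.0 mm

ω = 2π·175/60 = 18.33 rad/s, so T = P/ω = 51.1×10³ / 18.33 = 2788 N·m.
For a solid shaft τ_max = 16T/(πd³), so d = (16T/(π τ_allow))^(1/3) = (16·2788/(π·1.07×10^8))^(1/3) = 0.05101 m.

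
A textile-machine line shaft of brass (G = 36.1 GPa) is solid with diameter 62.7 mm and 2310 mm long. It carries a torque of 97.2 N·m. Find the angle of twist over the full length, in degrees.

J = πd⁴/32 = π(0.0627)⁴/32 = 1.517×10^-6 m⁴.
θ = T·L/(G·J) = 97.20 × 2.31 / (36.1×10⁹ × 1.517×10^-6) = 4.099×10^-3 rad.

0.235°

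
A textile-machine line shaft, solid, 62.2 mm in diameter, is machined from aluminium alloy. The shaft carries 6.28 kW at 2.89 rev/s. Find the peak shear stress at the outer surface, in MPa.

ω = 2π·2.89 = 18.16 rad/s, so T = P/ω = 6.28×10³ / 18.16 = 345.8 N·m.
J = πd⁴/32 = π(0.0622)⁴/32 = 1.469×10^-6 m⁴.
τ_max = T·r/J = 345.8 × 0.0311 / 1.469×10^-6 = 7.319×10^6 Pa.

7.32 MPa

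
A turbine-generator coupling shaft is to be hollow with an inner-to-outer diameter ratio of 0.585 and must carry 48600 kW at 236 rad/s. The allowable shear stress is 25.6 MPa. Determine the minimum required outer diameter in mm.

ω = 236 rad/s, so T = P/ω = 48600×10³ / 236.0 = 205900 N·m.
For a hollow shaft with d_i/d_o = 0.585: τ_max = 16T/(π d_o³ (1−k⁴)), so d_o = [16T/(π τ_allow (1−k⁴))]^(1/3) = [16·205900/(π·2.56×10^7·0.8829)]^(1/3) = 0.3593 m.

359 mm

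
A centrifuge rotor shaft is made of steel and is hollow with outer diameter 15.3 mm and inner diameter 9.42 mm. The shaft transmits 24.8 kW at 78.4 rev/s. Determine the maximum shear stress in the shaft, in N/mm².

ω = 2π·78.4 = 492.6 rad/s, so T = P/ω = 24.8×10³ / 492.6 = 50.34 N·m.
J = π(d_o⁴ − d_i⁴)/32 = π(0.0153⁴ − 0.00942⁴)/32 = 4.607×10^-9 m⁴.
τ_max = T·r/J = 50.34 × 0.00765 / 4.607×10^-9 = 8.360×10^7 Pa.

83.6 N/mm²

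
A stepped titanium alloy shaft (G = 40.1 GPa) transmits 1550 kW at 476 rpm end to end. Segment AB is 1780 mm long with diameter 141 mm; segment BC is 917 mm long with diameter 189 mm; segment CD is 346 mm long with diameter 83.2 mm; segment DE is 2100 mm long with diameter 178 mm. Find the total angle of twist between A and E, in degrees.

6.58°

ω = 2π·476/60 = 49.85 rad/s, so T = P/ω = 1550×10³ / 49.85 = 31100 N·m.
J_AB = π(0.141)⁴/32 = 3.88×10^-5 m⁴; J_BC = π(0.189)⁴/32 = 1.25×10^-4 m⁴; J_CD = π(0.0832)⁴/32 = 4.70×10^-6 m⁴; J_DE = π(0.178)⁴/32 = 9.86×10^-5 m⁴.
θ = (T/G)·Σ L_i/J_i = (31100/40.1×10⁹)·(1.78/3.88×10^-5 + 0.917/1.25×10^-4 + 0.346/4.70×10^-6 + 2.10/9.86×10^-5) = 0.1148 rad.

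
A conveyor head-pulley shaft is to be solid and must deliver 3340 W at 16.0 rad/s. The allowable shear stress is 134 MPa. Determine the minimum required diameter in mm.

ω = 16.0 rad/s, so T = P/ω = 3340 / 16.00 = 208.8 N·m.
For a solid shaft τ_max = 16T/(πd³), so d = (16T/(π τ_allow))^(1/3) = (16·208.8/(π·1.34×10^8))^(1/3) = 0.01994 m.

19.9 mm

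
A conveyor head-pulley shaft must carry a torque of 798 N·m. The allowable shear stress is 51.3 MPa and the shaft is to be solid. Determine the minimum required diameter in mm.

42.9 mm

For a solid shaft τ_max = 16T/(πd³), so d = (16T/(π τ_allow))^(1/3) = (16·798.0/(π·5.13×10^7))^(1/3) = 0.04295 m.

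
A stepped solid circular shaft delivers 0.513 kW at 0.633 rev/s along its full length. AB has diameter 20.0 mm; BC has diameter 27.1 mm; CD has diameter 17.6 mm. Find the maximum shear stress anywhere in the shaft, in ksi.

17.5 ksi

ω = 2π·0.633 = 3.977 rad/s, so T = P/ω = 0.513×10³ / 3.977 = 129.0 N·m.
Under the same torque, τ_max = 16T/(πd³) is largest where d is smallest — segment CD (d = 17.6 mm).
τ_max = 16·129.0/(π·(0.0176)³) = 1.205×10^8 Pa.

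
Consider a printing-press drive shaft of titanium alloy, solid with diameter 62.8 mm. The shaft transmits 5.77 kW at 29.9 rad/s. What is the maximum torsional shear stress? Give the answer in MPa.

ω = 29.9 rad/s, so T = P/ω = 5.77×10³ / 29.90 = 193.0 N·m.
J = πd⁴/32 = π(0.0628)⁴/32 = 1.527×10^-6 m⁴.
τ_max = T·r/J = 193.0 × 0.0314 / 1.527×10^-6 = 3.968×10^6 Pa.

3.97 MPa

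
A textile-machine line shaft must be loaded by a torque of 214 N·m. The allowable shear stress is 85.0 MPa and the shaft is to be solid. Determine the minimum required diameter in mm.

For a solid shaft τ_max = 16T/(πd³), so d = (16T/(π τ_allow))^(1/3) = (16·214.0/(π·8.50×10^7))^(1/3) = 0.02341 m.

23.4 mm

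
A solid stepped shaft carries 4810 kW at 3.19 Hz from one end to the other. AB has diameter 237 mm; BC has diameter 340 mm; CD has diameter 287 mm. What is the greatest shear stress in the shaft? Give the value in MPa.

ω = 2π·3.19 = 20.04 rad/s, so T = P/ω = 4810×10³ / 20.04 = 240000 N·m.
Under the same torque, τ_max = 16T/(πd³) is largest where d is smallest — segment AB (d = 237 mm).
τ_max = 16·240000/(π·(0.237)³) = 9.181×10^7 Pa.

91.8 MPa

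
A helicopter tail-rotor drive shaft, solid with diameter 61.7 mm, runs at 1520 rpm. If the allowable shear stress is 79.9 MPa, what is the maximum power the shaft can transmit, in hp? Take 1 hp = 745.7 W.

787 hp

J = πd⁴/32 = π(0.0617)⁴/32 = 1.423×10^-6 m⁴.
T_max = τ_allow·J/r = 7.99×10^7 × 1.423×10^-6 / 0.0309 = 3685 N·m.
ω = 2π·1520/60 = 159.2 rad/s, so P_max = T_max·ω = 5.865×10^5 W.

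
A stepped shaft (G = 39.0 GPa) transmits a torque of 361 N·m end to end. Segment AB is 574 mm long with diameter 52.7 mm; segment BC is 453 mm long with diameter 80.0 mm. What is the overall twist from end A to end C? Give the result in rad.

J_AB = π(0.0527)⁴/32 = 7.57×10^-7 m⁴; J_BC = π(0.0800)⁴/32 = 4.02×10^-6 m⁴.
θ = (T/G)·Σ L_i/J_i = (361.0/39.0×10⁹)·(0.574/7.57×10^-7 + 0.453/4.02×10^-6) = 8.059×10^-3 rad.

0.00806 rad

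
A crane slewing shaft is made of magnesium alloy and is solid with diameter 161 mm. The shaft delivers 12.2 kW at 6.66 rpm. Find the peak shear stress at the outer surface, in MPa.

21.3 MPa

ω = 2π·6.66/60 = 0.6974 rad/s, so T = P/ω = 12.2×10³ / 0.6974 = 17490 N·m.
J = πd⁴/32 = π(0.161)⁴/32 = 6.596×10^-5 m⁴.
τ_max = T·r/J = 17490 × 0.0805 / 6.596×10^-5 = 2.135×10^7 Pa.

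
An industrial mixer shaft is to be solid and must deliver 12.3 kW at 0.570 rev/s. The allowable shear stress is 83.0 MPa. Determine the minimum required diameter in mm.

ω = 2π·0.570 = 3.581 rad/s, so T = P/ω = 12.3×10³ / 3.581 = 3434 N·m.
For a solid shaft τ_max = 16T/(πd³), so d = (16T/(π τ_allow))^(1/3) = (16·3434/(π·8.30×10^7))^(1/3) = 0.05951 m.

59.5 mm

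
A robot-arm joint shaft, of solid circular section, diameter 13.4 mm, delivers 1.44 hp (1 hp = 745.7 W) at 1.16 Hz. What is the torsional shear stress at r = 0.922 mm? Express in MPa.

42.9 MPa

ω = 2π·1.16 = 7.288 rad/s, so T = P/ω = 1.44×745.7 / 7.288 = 147.3 N·m.
J = πd⁴/32 = π(0.0134)⁴/32 = 3.165×10^-9 m⁴.
Shear stress varies linearly with radius: τ = T·r/J = 147.3 × 9.22e-4 / 3.165×10^-9 = 4.291×10^7 Pa.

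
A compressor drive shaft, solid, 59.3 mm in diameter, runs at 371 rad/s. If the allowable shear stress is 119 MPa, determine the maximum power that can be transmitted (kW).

J = πd⁴/32 = π(0.0593)⁴/32 = 1.214×10^-6 m⁴.
T_max = τ_allow·J/r = 1.19×10^8 × 1.214×10^-6 / 0.0296 = 4872 N·m.
ω = 371 rad/s, so P_max = T_max·ω = 1.808×10^6 W.

1810 kW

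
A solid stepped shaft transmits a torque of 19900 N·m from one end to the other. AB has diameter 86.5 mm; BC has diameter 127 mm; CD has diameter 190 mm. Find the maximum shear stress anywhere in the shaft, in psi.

22700 psi

Under the same torque, τ_max = 16T/(πd³) is largest where d is smallest — segment AB (d = 86.5 mm).
τ_max = 16·19900/(π·(0.0865)³) = 1.566×10^8 Pa.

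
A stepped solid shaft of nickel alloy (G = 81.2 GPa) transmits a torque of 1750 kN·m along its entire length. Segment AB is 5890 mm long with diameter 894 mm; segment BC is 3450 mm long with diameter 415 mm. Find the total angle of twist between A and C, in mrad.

27.6 mrad

J_AB = π(0.894)⁴/32 = 0.0627 m⁴; J_BC = π(0.415)⁴/32 = 2.91×10^-3 m⁴.
θ = (T/G)·Σ L_i/J_i = (1.750e6/81.2×10⁹)·(5.89/0.0627 + 3.45/2.91×10^-3) = 0.02756 rad.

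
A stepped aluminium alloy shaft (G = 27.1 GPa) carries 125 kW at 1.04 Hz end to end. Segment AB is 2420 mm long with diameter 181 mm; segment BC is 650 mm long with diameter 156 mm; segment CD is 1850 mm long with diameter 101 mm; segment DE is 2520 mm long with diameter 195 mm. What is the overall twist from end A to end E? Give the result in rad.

0.164 rad

ω = 2π·1.04 = 6.535 rad/s, so T = P/ω = 125×10³ / 6.535 = 19130 N·m.
J_AB = π(0.181)⁴/32 = 1.05×10^-4 m⁴; J_BC = π(0.156)⁴/32 = 5.81×10^-5 m⁴; J_CD = π(0.101)⁴/32 = 1.02×10^-5 m⁴; J_DE = π(0.195)⁴/32 = 1.42×10^-4 m⁴.
θ = (T/G)·Σ L_i/J_i = (19130/27.1×10⁹)·(2.42/1.05×10^-4 + 0.650/5.81×10^-5 + 1.85/1.02×10^-5 + 2.52/1.42×10^-4) = 0.1645 rad.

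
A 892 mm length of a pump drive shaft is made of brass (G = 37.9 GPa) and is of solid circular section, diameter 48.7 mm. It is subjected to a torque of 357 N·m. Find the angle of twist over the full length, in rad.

J = πd⁴/32 = π(0.0487)⁴/32 = 5.522×10^-7 m⁴.
θ = T·L/(G·J) = 357.0 × 0.892 / (37.9×10⁹ × 5.522×10^-7) = 0.01522 rad.

0.0152 rad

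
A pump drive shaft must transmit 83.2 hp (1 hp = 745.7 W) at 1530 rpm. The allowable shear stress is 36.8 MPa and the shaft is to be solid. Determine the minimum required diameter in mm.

37.7 mm

ω = 2π·1530/60 = 160.2 rad/s, so T = P/ω = 83.2×745.7 / 160.2 = 387.2 N·m.
For a solid shaft τ_max = 16T/(πd³), so d = (16T/(π τ_allow))^(1/3) = (16·387.2/(π·3.68×10^7))^(1/3) = 0.03770 m.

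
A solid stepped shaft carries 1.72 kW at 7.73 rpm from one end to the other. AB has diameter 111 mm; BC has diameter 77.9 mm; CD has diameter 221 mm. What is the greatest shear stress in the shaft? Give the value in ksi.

ω = 2π·7.73/60 = 0.8095 rad/s, so T = P/ω = 1.72×10³ / 0.8095 = 2125 N·m.
Under the same torque, τ_max = 16T/(πd³) is largest where d is smallest — segment BC (d = 77.9 mm).
τ_max = 16·2125/(π·(0.0779)³) = 2.289×10^7 Pa.

3.32 ksi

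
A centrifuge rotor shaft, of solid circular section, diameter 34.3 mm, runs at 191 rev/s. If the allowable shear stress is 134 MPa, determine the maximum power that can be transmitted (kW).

1270 kW

J = πd⁴/32 = π(0.0343)⁴/32 = 1.359×10^-7 m⁴.
T_max = τ_allow·J/r = 1.34×10^8 × 1.359×10^-7 / 0.0171 = 1062 N·m.
ω = 2π·191 = 1200 rad/s, so P_max = T_max·ω = 1.274×10^6 W.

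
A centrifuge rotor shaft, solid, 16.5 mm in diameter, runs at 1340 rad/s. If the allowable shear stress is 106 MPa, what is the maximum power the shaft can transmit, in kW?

J = πd⁴/32 = π(0.0165)⁴/32 = 7.277×10^-9 m⁴.
T_max = τ_allow·J/r = 1.06×10^8 × 7.277×10^-9 / 0.00825 = 93.49 N·m.
ω = 1340 rad/s, so P_max = T_max·ω = 1.253×10^5 W.

125 kW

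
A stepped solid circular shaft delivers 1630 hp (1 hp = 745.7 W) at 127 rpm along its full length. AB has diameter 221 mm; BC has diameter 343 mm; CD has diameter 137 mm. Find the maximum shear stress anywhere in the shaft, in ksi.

ω = 2π·127/60 = 13.30 rad/s, so T = P/ω = 1630×745.7 / 13.30 = 91390 N·m.
Under the same torque, τ_max = 16T/(πd³) is largest where d is smallest — segment CD (d = 137 mm).
τ_max = 16·91390/(π·(0.137)³) = 1.810×10^8 Pa.

26.3 ksi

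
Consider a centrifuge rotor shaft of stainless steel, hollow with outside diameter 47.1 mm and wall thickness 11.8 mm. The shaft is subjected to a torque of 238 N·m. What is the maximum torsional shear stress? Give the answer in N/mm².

12.4 N/mm²

J = π(d_o⁴ − d_i⁴)/32 = π(0.0471⁴ − 0.0235⁴)/32 = 4.532×10^-7 m⁴.
τ_max = T·r/J = 238.0 × 0.0236 / 4.532×10^-7 = 1.237×10^7 Pa.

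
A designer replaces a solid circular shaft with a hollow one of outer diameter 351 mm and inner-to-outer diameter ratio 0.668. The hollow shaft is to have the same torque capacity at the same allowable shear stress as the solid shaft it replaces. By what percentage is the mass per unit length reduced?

35.8 %

Equal τ_max and T ⇒ the solid shaft needs d_s³ = d_o³(1−k⁴), so d_s = 351·(1−0.668⁴)^(1/3) = 326.0 mm.
Area ratio A_h/A_s = d_o²(1−k²)/d_s² = (1−k²)/(1−k⁴)^(2/3) = 0.6421.
Mass saving = 1 − 0.6421 = 35.8 %.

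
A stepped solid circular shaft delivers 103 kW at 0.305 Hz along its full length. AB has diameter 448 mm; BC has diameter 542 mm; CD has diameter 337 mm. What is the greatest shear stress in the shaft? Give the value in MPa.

ω = 2π·0.305 = 1.916 rad/s, so T = P/ω = 103×10³ / 1.916 = 53750 N·m.
Under the same torque, τ_max = 16T/(πd³) is largest where d is smallest — segment CD (d = 337 mm).
τ_max = 16·53750/(π·(0.337)³) = 7.152×10^6 Pa.

7.15 MPa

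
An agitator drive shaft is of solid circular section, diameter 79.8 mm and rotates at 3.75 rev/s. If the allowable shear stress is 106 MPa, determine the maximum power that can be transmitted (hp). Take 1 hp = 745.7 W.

334 hp

J = πd⁴/32 = π(0.0798)⁴/32 = 3.981×10^-6 m⁴.
T_max = τ_allow·J/r = 1.06×10^8 × 3.981×10^-6 / 0.0399 = 10580 N·m.
ω = 2π·3.75 = 23.56 rad/s, so P_max = T_max·ω = 2.492×10^5 W.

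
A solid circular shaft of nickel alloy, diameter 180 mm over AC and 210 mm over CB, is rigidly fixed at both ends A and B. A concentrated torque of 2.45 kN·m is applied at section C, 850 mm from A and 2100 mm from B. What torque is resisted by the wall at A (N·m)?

1400 N·m

Compatibility: T_A·a/J_AC = T_B·b/J_CB with T_A + T_B = T₀.
J_AC = 1.03×10^-4 m⁴, J_CB = 1.91×10^-4 m⁴, so T_A = T₀·(J_AC/a)/((J_AC/a)+(J_CB/b)) = 1400 N·m, T_B = 1050 N·m.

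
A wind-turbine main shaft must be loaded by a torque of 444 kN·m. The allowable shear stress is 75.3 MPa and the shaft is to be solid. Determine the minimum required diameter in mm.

For a solid shaft τ_max = 16T/(πd³), so d = (16T/(π τ_allow))^(1/3) = (16·444000/(π·7.53×10^7))^(1/3) = 0.3108 m.

311 mm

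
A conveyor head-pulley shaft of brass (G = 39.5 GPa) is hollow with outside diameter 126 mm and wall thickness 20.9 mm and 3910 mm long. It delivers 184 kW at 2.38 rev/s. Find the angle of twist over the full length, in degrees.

3.52°

ω = 2π·2.38 = 14.95 rad/s, so T = P/ω = 184×10³ / 14.95 = 12300 N·m.
J = π(d_o⁴ − d_i⁴)/32 = π(0.126⁴ − 0.0842⁴)/32 = 1.981×10^-5 m⁴.
θ = T·L/(G·J) = 12300 × 3.91 / (39.5×10⁹ × 1.981×10^-5) = 0.06148 rad.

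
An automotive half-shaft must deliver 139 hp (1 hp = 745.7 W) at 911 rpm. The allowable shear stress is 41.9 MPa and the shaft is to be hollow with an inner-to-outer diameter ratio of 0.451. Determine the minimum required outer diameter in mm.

ω = 2π·911/60 = 95.40 rad/s, so T = P/ω = 139×745.7 / 95.40 = 1087 N·m.
For a hollow shaft with d_i/d_o = 0.451: τ_max = 16T/(π d_o³ (1−k⁴)), so d_o = [16T/(π τ_allow (1−k⁴))]^(1/3) = [16·1087/(π·4.19×10^7·0.9586)]^(1/3) = 0.05165 m.

51.6 mm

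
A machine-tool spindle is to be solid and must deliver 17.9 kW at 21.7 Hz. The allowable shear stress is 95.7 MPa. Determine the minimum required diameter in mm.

ω = 2π·21.7 = 136.3 rad/s, so T = P/ω = 17.9×10³ / 136.3 = 131.3 N·m.
For a solid shaft τ_max = 16T/(πd³), so d = (16T/(π τ_allow))^(1/3) = (16·131.3/(π·9.57×10^7))^(1/3) = 0.01912 m.

19.1 mm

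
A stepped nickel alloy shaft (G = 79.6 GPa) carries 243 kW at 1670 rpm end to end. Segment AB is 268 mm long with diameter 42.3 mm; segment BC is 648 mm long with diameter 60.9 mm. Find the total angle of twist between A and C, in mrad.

ω = 2π·1670/60 = 174.9 rad/s, so T = P/ω = 243×10³ / 174.9 = 1390 N·m.
J_AB = π(0.0423)⁴/32 = 3.14×10^-7 m⁴; J_BC = π(0.0609)⁴/32 = 1.35×10^-6 m⁴.
θ = (T/G)·Σ L_i/J_i = (1390/79.6×10⁹)·(0.268/3.14×10^-7 + 0.648/1.35×10^-6) = 0.02326 rad.

23.3 mrad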